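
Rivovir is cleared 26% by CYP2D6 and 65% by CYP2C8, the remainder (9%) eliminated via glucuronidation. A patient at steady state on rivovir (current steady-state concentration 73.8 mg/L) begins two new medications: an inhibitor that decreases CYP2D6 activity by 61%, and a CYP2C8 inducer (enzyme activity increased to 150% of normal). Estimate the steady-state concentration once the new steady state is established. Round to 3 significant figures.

The CYP2D6 pathway (26% of clearance) drops to 0.39× activity: 0.26 × 0.39 = 0.1014.
The CYP2C8 pathway (65% of clearance) increases to 1.5× activity: 0.65 × 1.5 = 0.975.
The remaining 9% of clearance is unaffected.
Relative clearance = 0.1014 + 0.975 + 0.09 = 1.1664.
New steady-state concentration = 73.8 / 1.1664 = 63.3 mg/L (concentration scales inversely with clearance).

63.3 mg/L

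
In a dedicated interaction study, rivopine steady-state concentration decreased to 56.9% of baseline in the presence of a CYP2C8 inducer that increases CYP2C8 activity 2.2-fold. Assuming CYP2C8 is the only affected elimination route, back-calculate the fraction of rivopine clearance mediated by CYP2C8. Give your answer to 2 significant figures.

CL'/CL = 1 / 0.569 = 1.757
2.2·fm + (1 − fm) = 1.757
fm = (1.757 − 1) / (2.2 − 1) = 0.63

0.63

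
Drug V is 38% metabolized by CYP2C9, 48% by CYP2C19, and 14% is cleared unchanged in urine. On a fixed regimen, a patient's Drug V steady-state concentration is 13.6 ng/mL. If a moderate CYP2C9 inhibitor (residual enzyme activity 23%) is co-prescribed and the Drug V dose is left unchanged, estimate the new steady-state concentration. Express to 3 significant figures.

19.2 ng/mL

The CYP2C9 pathway (38% of clearance) falls to 0.23× activity: 0.38 × 0.23 = 0.0874.
CYP2C19 (48%) and the residual 14% are unaffected.
Relative clearance = 0.0874 + 0.48 + 0.14 = 0.7074.
With dosing unchanged, steady-state concentration scales as 1/CL: 13.6 / 0.7074 = 19.2 ng/mL.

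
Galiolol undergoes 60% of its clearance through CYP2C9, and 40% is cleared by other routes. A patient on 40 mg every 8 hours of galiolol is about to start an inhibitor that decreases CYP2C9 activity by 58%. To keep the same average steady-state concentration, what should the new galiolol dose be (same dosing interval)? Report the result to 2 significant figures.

The CYP2C9 pathway (60% of clearance) is reduced to 0.42× activity: 0.6 × 0.42 = 0.252.
The remaining 40% of clearance is unaffected.
New clearance relative to baseline: 0.252 + 0.4 = 0.652.
Css,avg = (dose rate)/CL, so holding Css fixed requires dose ∝ CL: 40 × 0.652 = 26 mg.

26 mg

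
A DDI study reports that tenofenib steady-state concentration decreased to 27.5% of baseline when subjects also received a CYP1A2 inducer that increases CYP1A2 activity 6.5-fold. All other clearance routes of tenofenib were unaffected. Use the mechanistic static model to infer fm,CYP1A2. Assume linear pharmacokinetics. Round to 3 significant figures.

0.479

Let fm be the CYP1A2 fraction. New clearance relative to baseline = fm × 6.5 + (1 − fm).
Steady-state concentration ratio = 1 / (new CL fraction), so new CL fraction = 1 / 0.275 = 3.636.
fm × 6.5 + 1 − fm = 3.636  ⇒  fm × (6.5 − 1) = 2.636  ⇒  fm = 0.479.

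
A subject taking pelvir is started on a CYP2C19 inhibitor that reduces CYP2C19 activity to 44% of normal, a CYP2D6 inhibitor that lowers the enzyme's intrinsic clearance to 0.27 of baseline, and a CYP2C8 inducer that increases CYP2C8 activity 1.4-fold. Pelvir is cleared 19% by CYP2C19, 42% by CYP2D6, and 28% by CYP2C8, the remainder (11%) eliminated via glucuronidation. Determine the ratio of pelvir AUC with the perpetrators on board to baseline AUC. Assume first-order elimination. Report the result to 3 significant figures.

CYP2C19: 0.19 × 0.44 = 0.0836
CYP2D6: 0.42 × 0.27 = 0.1134
CYP2C8: 0.28 × 1.4 = 0.392
Other: 0.11 (unchanged)
New clearance relative to baseline: 0.0836 + 0.1134 + 0.392 + 0.11 = 0.699.
AUC ∝ 1/CL: fold-change = 1 / 0.699 = 1.43.

1.43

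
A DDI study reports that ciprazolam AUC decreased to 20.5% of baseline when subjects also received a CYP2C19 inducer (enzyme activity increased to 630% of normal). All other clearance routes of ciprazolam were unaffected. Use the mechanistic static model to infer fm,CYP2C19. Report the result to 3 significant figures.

CL'/CL = 1 / 0.205 = 4.878
6.3·fm + (1 − fm) = 4.878
fm = (4.878 − 1) / (6.3 − 1) = 0.732

0.732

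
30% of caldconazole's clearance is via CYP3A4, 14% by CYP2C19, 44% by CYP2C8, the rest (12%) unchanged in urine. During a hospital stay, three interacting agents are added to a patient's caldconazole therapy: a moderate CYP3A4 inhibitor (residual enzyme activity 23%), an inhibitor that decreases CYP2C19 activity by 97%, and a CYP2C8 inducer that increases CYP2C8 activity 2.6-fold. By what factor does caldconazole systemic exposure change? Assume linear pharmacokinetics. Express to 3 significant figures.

0.748

The CYP3A4 pathway (30% of clearance) drops to 0.23× activity: 0.3 × 0.23 = 0.069.
The CYP2C19 pathway (14% of clearance) drops to 0.03× activity: 0.14 × 0.03 = 0.0042.
The CYP2C8 pathway (44% of clearance) is boosted to 2.6× activity: 0.44 × 2.6 = 1.144.
Non-CYP routes (12%) are unchanged.
Relative clearance = 0.069 + 0.0042 + 1.144 + 0.12 = 1.3372.
Systemic exposure ∝ 1/CL: fold-change = 1 / 1.3372 = 0.748.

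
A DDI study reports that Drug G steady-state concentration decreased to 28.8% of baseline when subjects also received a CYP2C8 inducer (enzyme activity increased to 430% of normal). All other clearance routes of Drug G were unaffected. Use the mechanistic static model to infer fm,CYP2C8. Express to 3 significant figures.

0.749

Call the CYP2C8 fraction fm. After the interaction, CL_new/CL_old = fm × 4.3 + (1 − fm).
Steady-state concentration ratio = 1 / (new CL fraction), so new CL fraction = 1 / 0.288 = 3.472.
fm × 4.3 + 1 − fm = 3.472  ⇒  fm × (4.3 − 1) = 2.472  ⇒  fm = 0.749.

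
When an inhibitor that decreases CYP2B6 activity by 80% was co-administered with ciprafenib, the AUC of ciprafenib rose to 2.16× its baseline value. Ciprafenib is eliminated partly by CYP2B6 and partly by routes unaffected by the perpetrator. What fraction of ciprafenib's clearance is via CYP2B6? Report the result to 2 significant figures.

0.67

Let x = fm,CYP2B6. Because AUC ∝ 1/CL, relative clearance fell to 1/2.16 = 0.463.
Only the CYP2B6 route changed, so 0.463 = x·0.2 + (1 − x), giving x = 0.67.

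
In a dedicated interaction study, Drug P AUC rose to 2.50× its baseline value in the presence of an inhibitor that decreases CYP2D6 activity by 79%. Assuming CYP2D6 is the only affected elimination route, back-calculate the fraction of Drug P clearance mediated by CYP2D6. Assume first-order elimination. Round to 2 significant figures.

0.76

CL'/CL = 1 / 2.50 = 0.4
0.21·fm + (1 − fm) = 0.4
fm = (0.4 − 1) / (0.21 − 1) = 0.76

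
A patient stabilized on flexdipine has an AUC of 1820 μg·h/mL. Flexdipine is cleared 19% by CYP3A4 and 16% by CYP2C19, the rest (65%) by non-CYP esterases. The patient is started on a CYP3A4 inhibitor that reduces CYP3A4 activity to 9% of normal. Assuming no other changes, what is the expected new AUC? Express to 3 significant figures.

2.20 × 10³ μg·h/mL

The CYP3A4 pathway (19% of clearance) is reduced to 0.09× activity: 0.19 × 0.09 = 0.0171.
CYP2C19 (16%) and the residual 65% are unaffected.
CL_new/CL_old = 0.0171 + 0.16 + 0.65 = 0.8271.
New AUC = baseline ÷ relative clearance = 1820 / 0.8271 = 2.20 × 10³ μg·h/mL.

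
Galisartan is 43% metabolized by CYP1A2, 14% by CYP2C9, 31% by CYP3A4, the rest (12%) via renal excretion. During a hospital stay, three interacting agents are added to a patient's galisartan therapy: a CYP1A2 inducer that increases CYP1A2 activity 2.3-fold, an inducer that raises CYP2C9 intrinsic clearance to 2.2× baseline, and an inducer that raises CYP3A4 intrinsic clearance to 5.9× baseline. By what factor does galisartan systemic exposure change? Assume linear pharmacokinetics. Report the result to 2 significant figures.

The CYP1A2 pathway (43% of clearance) is boosted to 2.3× activity: 0.43 × 2.3 = 0.989.
The CYP2C9 pathway (14% of clearance) is boosted to 2.2× activity: 0.14 × 2.2 = 0.308.
The CYP3A4 pathway (31% of clearance) is boosted to 5.9× activity: 0.31 × 5.9 = 1.829.
The remaining 12% of clearance is unaffected.
New clearance relative to baseline: 0.989 + 0.308 + 1.829 + 0.12 = 3.246.
Net systemic exposure ratio = 1 / 3.246 = 0.31.

0.31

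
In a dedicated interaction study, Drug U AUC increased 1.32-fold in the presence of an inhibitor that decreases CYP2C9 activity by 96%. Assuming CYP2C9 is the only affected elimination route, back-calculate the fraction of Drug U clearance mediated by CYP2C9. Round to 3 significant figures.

Call the CYP2C9 fraction fm. After the interaction, CL_new/CL_old = fm × 0.04 + (1 − fm).
AUC ratio = 1 / (new CL fraction), so new CL fraction = 1 / 1.32 = 0.7576.
fm × 0.04 + 1 − fm = 0.7576  ⇒  fm × (0.04 − 1) = −0.2424  ⇒  fm = 0.253.

0.253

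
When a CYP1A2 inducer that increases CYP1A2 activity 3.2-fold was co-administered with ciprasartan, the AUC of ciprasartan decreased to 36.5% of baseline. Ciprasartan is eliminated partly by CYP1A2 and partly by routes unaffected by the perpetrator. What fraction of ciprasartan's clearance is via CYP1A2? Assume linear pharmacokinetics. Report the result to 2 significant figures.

0.79

Call the CYP1A2 fraction fm. After the interaction, CL_new/CL_old = fm × 3.2 + (1 − fm).
AUC ratio = 1 / (new CL fraction), so new CL fraction = 1 / 0.365 = 2.74.
fm × 3.2 + 1 − fm = 2.74  ⇒  fm × (3.2 − 1) = 1.74  ⇒  fm = 0.79.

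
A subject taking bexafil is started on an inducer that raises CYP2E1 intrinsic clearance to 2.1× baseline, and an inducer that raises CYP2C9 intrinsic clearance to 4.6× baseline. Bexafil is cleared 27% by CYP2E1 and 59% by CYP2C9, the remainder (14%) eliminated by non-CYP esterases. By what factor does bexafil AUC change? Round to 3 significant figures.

CYP2E1: 0.27 × 2.1 = 0.567
CYP2C9: 0.59 × 4.6 = 2.714
Other: 0.14 (unchanged)
Relative clearance = 0.567 + 2.714 + 0.14 = 3.421.
Because AUC varies inversely with clearance, the combined effect is 1 / 3.421 = 0.292.

0.292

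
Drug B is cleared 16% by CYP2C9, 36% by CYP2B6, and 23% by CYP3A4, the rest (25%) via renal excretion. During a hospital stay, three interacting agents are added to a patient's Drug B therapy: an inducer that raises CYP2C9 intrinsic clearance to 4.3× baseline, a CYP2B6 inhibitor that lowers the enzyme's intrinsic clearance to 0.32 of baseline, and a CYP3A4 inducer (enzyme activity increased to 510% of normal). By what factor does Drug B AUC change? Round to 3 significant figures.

0.449

The CYP2C9 pathway (16% of clearance) increases to 4.3× activity: 0.16 × 4.3 = 0.688.
The CYP2B6 pathway (36% of clearance) falls to 0.32× activity: 0.36 × 0.32 = 0.1152.
The CYP3A4 pathway (23% of clearance) increases to 5.1× activity: 0.23 × 5.1 = 1.173.
The remaining 25% of clearance is unaffected.
Relative clearance = 0.688 + 0.1152 + 1.173 + 0.25 = 2.2262.
AUC ∝ 1/CL: fold-change = 1 / 2.2262 = 0.449.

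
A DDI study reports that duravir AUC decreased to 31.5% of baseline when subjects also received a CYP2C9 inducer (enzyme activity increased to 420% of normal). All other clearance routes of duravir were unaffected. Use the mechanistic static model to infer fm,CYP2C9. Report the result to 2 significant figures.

0.68

Let x = fm,CYP2C9. Because AUC ∝ 1/CL, relative clearance rose to 1/0.315 = 3.175.
Only the CYP2C9 route changed, so 3.175 = x·4.2 + (1 − x), giving x = 0.68.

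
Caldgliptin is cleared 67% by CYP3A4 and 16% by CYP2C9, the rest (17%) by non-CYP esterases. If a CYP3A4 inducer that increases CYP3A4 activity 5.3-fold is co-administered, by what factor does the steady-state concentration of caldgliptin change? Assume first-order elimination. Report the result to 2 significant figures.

The CYP3A4 pathway (67% of clearance) rises to 5.3× activity: 0.67 × 5.3 = 3.551.
CYP2C9 (16%) and the residual 17% are unaffected.
Relative clearance = 3.551 + 0.16 + 0.17 = 3.881.
Steady-state concentration ratio = CL_old/CL_new = 1 / 3.881 = 0.26.

0.26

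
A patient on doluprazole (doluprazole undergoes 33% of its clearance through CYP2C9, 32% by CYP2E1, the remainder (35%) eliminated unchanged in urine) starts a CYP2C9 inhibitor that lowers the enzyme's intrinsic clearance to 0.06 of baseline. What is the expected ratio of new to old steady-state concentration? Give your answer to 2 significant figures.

1.4

The CYP2C9 pathway (33% of clearance) drops to 0.06× activity: 0.33 × 0.06 = 0.0198.
CYP2E1 (32%) and the residual 35% are unaffected.
Relative clearance = 0.0198 + 0.32 + 0.35 = 0.6898.
Steady-state concentration is inversely proportional to clearance, so the fold-change is 1 / 0.6898 = 1.4.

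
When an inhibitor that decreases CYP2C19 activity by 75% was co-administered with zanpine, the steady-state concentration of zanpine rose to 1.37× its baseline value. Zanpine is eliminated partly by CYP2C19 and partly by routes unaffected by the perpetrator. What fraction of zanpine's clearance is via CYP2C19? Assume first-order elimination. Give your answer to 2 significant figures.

0.36

Call the CYP2C19 fraction fm. After the interaction, CL_new/CL_old = fm × 0.25 + (1 − fm).
Steady-state concentration ratio = 1 / (new CL fraction), so new CL fraction = 1 / 1.37 = 0.7299.
fm × 0.25 + 1 − fm = 0.7299  ⇒  fm × (0.25 − 1) = −0.2701  ⇒  fm = 0.36.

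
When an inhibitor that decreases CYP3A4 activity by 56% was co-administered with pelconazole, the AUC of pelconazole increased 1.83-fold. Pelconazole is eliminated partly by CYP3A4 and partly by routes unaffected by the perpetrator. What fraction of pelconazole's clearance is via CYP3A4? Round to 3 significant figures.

0.810

CL'/CL = 1 / 1.83 = 0.5464
0.44·fm + (1 − fm) = 0.5464
fm = (0.5464 − 1) / (0.44 − 1) = 0.810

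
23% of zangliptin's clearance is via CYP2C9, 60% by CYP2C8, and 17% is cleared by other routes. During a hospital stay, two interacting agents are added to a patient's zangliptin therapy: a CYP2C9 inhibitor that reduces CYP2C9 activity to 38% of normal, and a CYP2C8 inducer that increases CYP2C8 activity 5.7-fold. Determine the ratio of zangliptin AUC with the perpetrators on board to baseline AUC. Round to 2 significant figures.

The CYP2C9 pathway (23% of clearance) drops to 0.38× activity: 0.23 × 0.38 = 0.0874.
The CYP2C8 pathway (60% of clearance) is boosted to 5.7× activity: 0.6 × 5.7 = 3.42.
The remaining 17% of clearance is unaffected.
New clearance relative to baseline: 0.0874 + 3.42 + 0.17 = 3.6774.
Because AUC varies inversely with clearance, the combined effect is 1 / 3.6774 = 0.27.

0.27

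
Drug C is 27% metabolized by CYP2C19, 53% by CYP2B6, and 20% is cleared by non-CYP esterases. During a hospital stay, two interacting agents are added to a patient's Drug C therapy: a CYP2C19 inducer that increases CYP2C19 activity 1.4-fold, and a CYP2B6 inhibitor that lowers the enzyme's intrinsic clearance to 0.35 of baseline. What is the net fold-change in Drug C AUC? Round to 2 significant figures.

The CYP2C19 pathway (27% of clearance) increases to 1.4× activity: 0.27 × 1.4 = 0.378.
The CYP2B6 pathway (53% of clearance) falls to 0.35× activity: 0.53 × 0.35 = 0.1855.
The remaining 20% of clearance is unaffected.
CL_new/CL_old = 0.378 + 0.1855 + 0.2 = 0.7635.
AUC ∝ 1/CL: fold-change = 1 / 0.7635 = 1.3.

1.3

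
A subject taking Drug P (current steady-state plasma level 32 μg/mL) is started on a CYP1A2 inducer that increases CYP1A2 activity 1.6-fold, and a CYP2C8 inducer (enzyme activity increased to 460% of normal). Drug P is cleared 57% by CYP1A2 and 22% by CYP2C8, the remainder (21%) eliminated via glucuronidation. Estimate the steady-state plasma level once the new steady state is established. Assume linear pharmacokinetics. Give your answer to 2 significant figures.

The CYP1A2 pathway (57% of clearance) is boosted to 1.6× activity: 0.57 × 1.6 = 0.912.
The CYP2C8 pathway (22% of clearance) increases to 4.6× activity: 0.22 × 4.6 = 1.012.
Non-CYP routes (21%) are unchanged.
CL_new/CL_old = 0.912 + 1.012 + 0.21 = 2.134.
Steady-state plasma level ∝ 1/CL: new value = 32 / 2.134 = 15 μg/mL.

15 μg/mL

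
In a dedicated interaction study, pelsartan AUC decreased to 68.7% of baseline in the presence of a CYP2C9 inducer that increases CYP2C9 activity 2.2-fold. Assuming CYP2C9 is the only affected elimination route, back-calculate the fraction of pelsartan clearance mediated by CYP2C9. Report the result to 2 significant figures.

0.38

Call the CYP2C9 fraction fm. After the interaction, CL_new/CL_old = fm × 2.2 + (1 − fm).
AUC ratio = 1 / (new CL fraction), so new CL fraction = 1 / 0.687 = 1.456.
fm × 2.2 + 1 − fm = 1.456  ⇒  fm × (2.2 − 1) = 0.4556  ⇒  fm = 0.38.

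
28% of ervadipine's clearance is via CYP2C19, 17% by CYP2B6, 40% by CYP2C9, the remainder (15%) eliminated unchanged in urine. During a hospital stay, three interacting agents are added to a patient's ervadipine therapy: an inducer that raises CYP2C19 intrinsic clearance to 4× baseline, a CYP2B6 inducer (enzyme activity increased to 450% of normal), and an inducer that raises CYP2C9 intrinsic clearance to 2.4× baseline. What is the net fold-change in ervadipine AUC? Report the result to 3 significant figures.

0.334

The CYP2C19 pathway (28% of clearance) is boosted to 4× activity: 0.28 × 4 = 1.12.
The CYP2B6 pathway (17% of clearance) rises to 4.5× activity: 0.17 × 4.5 = 0.765.
The CYP2C9 pathway (40% of clearance) is boosted to 2.4× activity: 0.4 × 2.4 = 0.96.
The remaining 15% of clearance is unaffected.
CL_new/CL_old = 1.12 + 0.765 + 0.96 + 0.15 = 2.995.
Because AUC varies inversely with clearance, the combined effect is 1 / 2.995 = 0.334.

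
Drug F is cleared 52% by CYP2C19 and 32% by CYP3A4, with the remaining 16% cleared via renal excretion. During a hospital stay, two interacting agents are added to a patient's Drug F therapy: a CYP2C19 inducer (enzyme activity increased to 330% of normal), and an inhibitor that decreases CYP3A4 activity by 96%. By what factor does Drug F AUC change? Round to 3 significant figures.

The CYP2C19 pathway (52% of clearance) increases to 3.3× activity: 0.52 × 3.3 = 1.716.
The CYP3A4 pathway (32% of clearance) drops to 0.04× activity: 0.32 × 0.04 = 0.0128.
The remaining 16% of clearance is unaffected.
Relative clearance = 1.716 + 0.0128 + 0.16 = 1.8888.
Because AUC varies inversely with clearance, the combined effect is 1 / 1.8888 = 0.529.

0.529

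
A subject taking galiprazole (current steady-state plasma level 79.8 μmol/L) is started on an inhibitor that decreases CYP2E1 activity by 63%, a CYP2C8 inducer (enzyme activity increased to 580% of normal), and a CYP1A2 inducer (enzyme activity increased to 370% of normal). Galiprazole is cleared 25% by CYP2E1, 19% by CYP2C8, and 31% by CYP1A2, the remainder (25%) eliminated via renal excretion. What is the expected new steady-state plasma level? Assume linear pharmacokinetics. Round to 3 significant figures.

The CYP2E1 pathway (25% of clearance) is reduced to 0.37× activity: 0.25 × 0.37 = 0.0925.
The CYP2C8 pathway (19% of clearance) rises to 5.8× activity: 0.19 × 5.8 = 1.102.
The CYP1A2 pathway (31% of clearance) rises to 3.7× activity: 0.31 × 3.7 = 1.147.
The remaining 25% of clearance is unaffected.
CL_new/CL_old = 0.0925 + 1.102 + 1.147 + 0.25 = 2.5915.
Steady-state plasma level ∝ 1/CL: new value = 79.8 / 2.5915 = 30.8 μmol/L.

30.8 μmol/L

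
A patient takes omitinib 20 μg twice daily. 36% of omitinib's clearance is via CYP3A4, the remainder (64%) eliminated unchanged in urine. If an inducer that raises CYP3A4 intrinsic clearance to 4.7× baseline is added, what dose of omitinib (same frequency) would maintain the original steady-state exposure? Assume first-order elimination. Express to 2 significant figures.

CYP3A4: 0.36 × 4.7 = 1.692
Other: 0.64 (unchanged)
Relative clearance = 1.692 + 0.64 = 2.332.
Exposure is unchanged when dose changes in proportion to clearance. New dose = 20 μg × 2.332 = 47 μg.

47 μg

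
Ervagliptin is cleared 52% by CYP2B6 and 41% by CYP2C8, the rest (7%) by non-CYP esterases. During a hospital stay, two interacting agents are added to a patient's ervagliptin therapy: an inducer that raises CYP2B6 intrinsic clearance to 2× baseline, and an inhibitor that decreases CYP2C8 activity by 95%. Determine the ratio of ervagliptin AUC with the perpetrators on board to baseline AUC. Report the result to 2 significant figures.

0.88

The CYP2B6 pathway (52% of clearance) is boosted to 2× activity: 0.52 × 2 = 1.04.
The CYP2C8 pathway (41% of clearance) is reduced to 0.05× activity: 0.41 × 0.05 = 0.0205.
Non-CYP routes (7%) are unchanged.
Relative clearance = 1.04 + 0.0205 + 0.07 = 1.1305.
AUC ∝ 1/CL: fold-change = 1 / 1.1305 = 0.88.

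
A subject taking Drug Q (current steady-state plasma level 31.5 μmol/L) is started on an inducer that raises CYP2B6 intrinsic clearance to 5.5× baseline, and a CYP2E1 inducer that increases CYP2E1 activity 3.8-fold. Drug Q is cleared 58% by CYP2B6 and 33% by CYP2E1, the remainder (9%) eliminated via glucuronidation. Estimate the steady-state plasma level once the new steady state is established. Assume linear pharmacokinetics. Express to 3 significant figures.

The CYP2B6 pathway (58% of clearance) rises to 5.5× activity: 0.58 × 5.5 = 3.19.
The CYP2E1 pathway (33% of clearance) rises to 3.8× activity: 0.33 × 3.8 = 1.254.
The remaining 9% of clearance is unaffected.
CL_new/CL_old = 3.19 + 1.254 + 0.09 = 4.534.
New steady-state plasma level = 31.5 / 4.534 = 6.95 μmol/L (concentration scales inversely with clearance).

6.95 μmol/L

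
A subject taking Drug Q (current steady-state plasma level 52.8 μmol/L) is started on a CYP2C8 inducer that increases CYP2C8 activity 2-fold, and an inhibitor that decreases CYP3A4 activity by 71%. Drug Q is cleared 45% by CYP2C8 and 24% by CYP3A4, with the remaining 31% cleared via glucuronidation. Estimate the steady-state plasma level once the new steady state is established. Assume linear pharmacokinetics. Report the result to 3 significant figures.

41.3 μmol/L

The CYP2C8 pathway (45% of clearance) rises to 2× activity: 0.45 × 2 = 0.9.
The CYP3A4 pathway (24% of clearance) drops to 0.29× activity: 0.24 × 0.29 = 0.0696.
Non-CYP routes (31%) are unchanged.
Relative clearance = 0.9 + 0.0696 + 0.31 = 1.2796.
New steady-state plasma level = 52.8 / 1.2796 = 41.3 μmol/L (concentration scales inversely with clearance).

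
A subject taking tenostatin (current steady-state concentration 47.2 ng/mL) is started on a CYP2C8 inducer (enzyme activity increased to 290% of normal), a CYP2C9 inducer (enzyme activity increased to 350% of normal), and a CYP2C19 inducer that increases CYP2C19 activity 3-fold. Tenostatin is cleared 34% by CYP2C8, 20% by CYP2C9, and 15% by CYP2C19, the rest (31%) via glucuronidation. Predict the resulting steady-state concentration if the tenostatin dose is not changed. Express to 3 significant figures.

19.3 ng/mL

The CYP2C8 pathway (34% of clearance) increases to 2.9× activity: 0.34 × 2.9 = 0.986.
The CYP2C9 pathway (20% of clearance) increases to 3.5× activity: 0.2 × 3.5 = 0.7.
The CYP2C19 pathway (15% of clearance) is boosted to 3× activity: 0.15 × 3 = 0.45.
The remaining 31% of clearance is unaffected.
New clearance relative to baseline: 0.986 + 0.7 + 0.45 + 0.31 = 2.446.
Steady-state concentration ∝ 1/CL: new value = 47.2 / 2.446 = 19.3 ng/mL.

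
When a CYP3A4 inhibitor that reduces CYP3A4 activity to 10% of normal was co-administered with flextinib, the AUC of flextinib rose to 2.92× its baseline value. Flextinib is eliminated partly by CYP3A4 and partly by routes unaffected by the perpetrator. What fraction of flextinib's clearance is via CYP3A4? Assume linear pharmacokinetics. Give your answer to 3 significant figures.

Write x for the fraction cleared via CYP3A4. The observed AUC change means clearance fell to 1/2.92 = 0.3425 of baseline.
Setting x·0.1 + (1 − x) = 0.3425 and solving: x = (0.3425 − 1)/(0.1 − 1) = 0.731.

0.731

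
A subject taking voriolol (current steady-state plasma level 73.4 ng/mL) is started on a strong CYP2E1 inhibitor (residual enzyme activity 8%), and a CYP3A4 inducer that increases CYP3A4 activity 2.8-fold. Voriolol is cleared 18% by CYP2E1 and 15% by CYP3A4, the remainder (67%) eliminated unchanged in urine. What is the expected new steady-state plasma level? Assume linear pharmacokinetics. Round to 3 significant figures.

The CYP2E1 pathway (18% of clearance) is reduced to 0.08× activity: 0.18 × 0.08 = 0.0144.
The CYP3A4 pathway (15% of clearance) rises to 2.8× activity: 0.15 × 2.8 = 0.42.
Non-CYP routes (67%) are unchanged.
Relative clearance = 0.0144 + 0.42 + 0.67 = 1.1044.
Steady-state plasma level ∝ 1/CL: new value = 73.4 / 1.1044 = 66.5 ng/mL.

66.5 ng/mL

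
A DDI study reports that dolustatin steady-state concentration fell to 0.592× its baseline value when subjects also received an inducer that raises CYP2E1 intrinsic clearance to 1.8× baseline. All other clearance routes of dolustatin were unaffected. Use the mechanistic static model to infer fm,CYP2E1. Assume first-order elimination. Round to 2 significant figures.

0.86

Call the CYP2E1 fraction fm. After the interaction, CL_new/CL_old = fm × 1.8 + (1 − fm).
Steady-state concentration ratio = 1 / (new CL fraction), so new CL fraction = 1 / 0.592 = 1.689.
fm × 1.8 + 1 − fm = 1.689  ⇒  fm × (1.8 − 1) = 0.6892  ⇒  fm = 0.86.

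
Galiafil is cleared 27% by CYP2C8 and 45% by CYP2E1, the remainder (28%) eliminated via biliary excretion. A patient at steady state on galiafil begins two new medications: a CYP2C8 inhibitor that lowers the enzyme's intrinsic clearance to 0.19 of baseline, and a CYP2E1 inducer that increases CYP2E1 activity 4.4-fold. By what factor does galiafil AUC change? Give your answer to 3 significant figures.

CYP2C8: 0.27 × 0.19 = 0.0513
CYP2E1: 0.45 × 4.4 = 1.98
Other: 0.28 (unchanged)
Relative clearance = 0.0513 + 1.98 + 0.28 = 2.3113.
Net AUC ratio = 1 / 2.3113 = 0.433.

0.433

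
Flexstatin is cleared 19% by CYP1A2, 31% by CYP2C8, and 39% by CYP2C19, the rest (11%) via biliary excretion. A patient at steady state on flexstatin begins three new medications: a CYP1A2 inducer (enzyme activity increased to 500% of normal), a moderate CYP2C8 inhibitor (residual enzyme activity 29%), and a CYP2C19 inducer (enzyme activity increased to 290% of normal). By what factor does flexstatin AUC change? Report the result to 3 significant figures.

The CYP1A2 pathway (19% of clearance) rises to 5× activity: 0.19 × 5 = 0.95.
The CYP2C8 pathway (31% of clearance) falls to 0.29× activity: 0.31 × 0.29 = 0.0899.
The CYP2C19 pathway (39% of clearance) increases to 2.9× activity: 0.39 × 2.9 = 1.131.
Non-CYP routes (11%) are unchanged.
Relative clearance = 0.95 + 0.0899 + 1.131 + 0.11 = 2.2809.
AUC ∝ 1/CL: fold-change = 1 / 2.2809 = 0.438.

0.438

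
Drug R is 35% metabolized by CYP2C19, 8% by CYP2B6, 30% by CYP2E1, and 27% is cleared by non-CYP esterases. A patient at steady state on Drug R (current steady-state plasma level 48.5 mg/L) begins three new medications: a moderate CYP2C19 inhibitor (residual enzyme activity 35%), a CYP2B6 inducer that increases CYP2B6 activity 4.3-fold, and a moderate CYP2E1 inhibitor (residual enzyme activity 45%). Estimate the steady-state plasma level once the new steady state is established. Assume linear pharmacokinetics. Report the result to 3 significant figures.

The CYP2C19 pathway (35% of clearance) is reduced to 0.35× activity: 0.35 × 0.35 = 0.1225.
The CYP2B6 pathway (8% of clearance) rises to 4.3× activity: 0.08 × 4.3 = 0.344.
The CYP2E1 pathway (30% of clearance) is reduced to 0.45× activity: 0.3 × 0.45 = 0.135.
Non-CYP routes (27%) are unchanged.
Relative clearance = 0.1225 + 0.344 + 0.135 + 0.27 = 0.8715.
Dividing the baseline by the relative clearance: 48.5 / 0.8715 = 55.7 mg/L.

55.7 mg/L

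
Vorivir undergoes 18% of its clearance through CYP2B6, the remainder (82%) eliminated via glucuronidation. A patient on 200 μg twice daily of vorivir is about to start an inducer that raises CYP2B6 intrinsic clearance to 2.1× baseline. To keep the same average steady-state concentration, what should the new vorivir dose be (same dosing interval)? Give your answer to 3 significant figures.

The CYP2B6 pathway (18% of clearance) is boosted to 2.1× activity: 0.18 × 2.1 = 0.378.
Non-CYP routes (82%) are unchanged.
Relative clearance = 0.378 + 0.82 = 1.198.
Css,avg = (dose rate)/CL, so holding Css fixed requires dose ∝ CL: 200 × 1.198 = 240 μg.

240 μg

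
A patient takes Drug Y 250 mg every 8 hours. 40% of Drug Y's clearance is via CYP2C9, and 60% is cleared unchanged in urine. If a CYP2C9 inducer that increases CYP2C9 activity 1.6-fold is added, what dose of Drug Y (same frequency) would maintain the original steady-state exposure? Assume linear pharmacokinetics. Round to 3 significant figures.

The CYP2C9 pathway (40% of clearance) is boosted to 1.6× activity: 0.4 × 1.6 = 0.64.
The remaining 60% of clearance is unaffected.
CL_new/CL_old = 0.64 + 0.6 = 1.24.
Css,avg = (dose rate)/CL, so holding Css fixed requires dose ∝ CL: 250 × 1.24 = 310 mg.

310 mg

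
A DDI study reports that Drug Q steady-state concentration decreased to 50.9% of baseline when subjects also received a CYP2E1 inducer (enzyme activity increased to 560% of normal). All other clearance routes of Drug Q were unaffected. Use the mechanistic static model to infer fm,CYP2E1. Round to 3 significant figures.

Let fm be the CYP2E1 fraction. New clearance relative to baseline = fm × 5.6 + (1 − fm).
Steady-state concentration ratio = 1 / (new CL fraction), so new CL fraction = 1 / 0.509 = 1.965.
fm × 5.6 + 1 − fm = 1.965  ⇒  fm × (5.6 − 1) = 0.9646  ⇒  fm = 0.210.

0.210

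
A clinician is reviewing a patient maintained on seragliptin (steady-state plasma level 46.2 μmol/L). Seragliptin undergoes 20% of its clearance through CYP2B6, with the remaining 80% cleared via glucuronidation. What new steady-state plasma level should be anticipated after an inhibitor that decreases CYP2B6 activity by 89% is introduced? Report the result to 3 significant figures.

56.2 μmol/L

The CYP2B6 pathway (20% of clearance) falls to 0.11× activity: 0.2 × 0.11 = 0.022.
Non-CYP routes (80%) are unchanged.
CL_new/CL_old = 0.022 + 0.8 = 0.822.
New steady-state plasma level = baseline ÷ relative clearance = 46.2 / 0.822 = 56.2 μmol/L.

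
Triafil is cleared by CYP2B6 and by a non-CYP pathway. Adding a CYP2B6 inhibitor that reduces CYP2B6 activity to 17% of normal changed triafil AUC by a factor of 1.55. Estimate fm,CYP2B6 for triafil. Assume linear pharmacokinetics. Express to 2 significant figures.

0.43

Let x = fm,CYP2B6. Because AUC ∝ 1/CL, relative clearance fell to 1/1.55 = 0.6452.
Only the CYP2B6 route changed, so 0.6452 = x·0.17 + (1 − x), giving x = 0.43.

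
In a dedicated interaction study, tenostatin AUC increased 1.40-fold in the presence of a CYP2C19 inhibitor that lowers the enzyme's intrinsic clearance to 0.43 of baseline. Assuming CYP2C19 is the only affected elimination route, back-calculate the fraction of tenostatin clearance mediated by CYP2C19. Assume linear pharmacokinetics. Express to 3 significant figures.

Write x for the fraction cleared via CYP2C19. The observed AUC change means clearance fell to 1/1.40 = 0.7143 of baseline.
Only the CYP2C19 route changed, so 0.7143 = x·0.43 + (1 − x), giving x = 0.501.

0.501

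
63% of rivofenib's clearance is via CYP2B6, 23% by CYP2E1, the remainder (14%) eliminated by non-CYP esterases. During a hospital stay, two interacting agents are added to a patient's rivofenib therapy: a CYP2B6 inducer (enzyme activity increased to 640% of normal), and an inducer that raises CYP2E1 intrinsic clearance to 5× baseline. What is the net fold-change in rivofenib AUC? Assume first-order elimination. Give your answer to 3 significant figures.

0.188

The CYP2B6 pathway (63% of clearance) rises to 6.4× activity: 0.63 × 6.4 = 4.032.
The CYP2E1 pathway (23% of clearance) rises to 5× activity: 0.23 × 5 = 1.15.
Non-CYP routes (14%) are unchanged.
Relative clearance = 4.032 + 1.15 + 0.14 = 5.322.
Because AUC varies inversely with clearance, the combined effect is 1 / 5.322 = 0.188.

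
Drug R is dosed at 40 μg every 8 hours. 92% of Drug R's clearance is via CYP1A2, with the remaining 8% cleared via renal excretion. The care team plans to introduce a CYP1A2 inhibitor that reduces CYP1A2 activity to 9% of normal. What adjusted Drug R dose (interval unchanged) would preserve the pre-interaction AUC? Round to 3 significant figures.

The CYP1A2 pathway (92% of clearance) is reduced to 0.09× activity: 0.92 × 0.09 = 0.0828.
Non-CYP routes (8%) are unchanged.
Relative clearance = 0.0828 + 0.08 = 0.1628.
Css,avg = (dose rate)/CL, so holding Css fixed requires dose ∝ CL: 40 × 0.1628 = 6.51 μg.

6.51 μg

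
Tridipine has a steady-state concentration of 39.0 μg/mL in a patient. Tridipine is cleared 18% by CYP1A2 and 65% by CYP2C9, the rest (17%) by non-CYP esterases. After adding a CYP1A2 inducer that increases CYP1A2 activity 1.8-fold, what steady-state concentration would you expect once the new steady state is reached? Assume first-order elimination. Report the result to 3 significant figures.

34.1 μg/mL

The CYP1A2 pathway (18% of clearance) is boosted to 1.8× activity: 0.18 × 1.8 = 0.324.
CYP2C9 (65%) and the residual 17% are unaffected.
CL_new/CL_old = 0.324 + 0.65 + 0.17 = 1.144.
New steady-state concentration = baseline ÷ relative clearance = 39.0 / 1.144 = 34.1 μg/mL.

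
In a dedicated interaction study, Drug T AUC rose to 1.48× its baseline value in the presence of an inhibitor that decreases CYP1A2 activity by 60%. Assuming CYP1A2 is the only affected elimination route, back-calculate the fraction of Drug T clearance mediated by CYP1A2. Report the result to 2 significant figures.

0.54

Write x for the fraction cleared via CYP1A2. The observed AUC change means clearance fell to 1/1.48 = 0.6757 of baseline.
Setting x·0.4 + (1 − x) = 0.6757 and solving: x = (0.6757 − 1)/(0.4 − 1) = 0.54.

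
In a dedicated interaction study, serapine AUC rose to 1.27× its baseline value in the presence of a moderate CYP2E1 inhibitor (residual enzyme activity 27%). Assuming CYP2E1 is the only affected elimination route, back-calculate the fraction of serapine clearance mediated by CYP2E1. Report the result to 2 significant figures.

0.29

Call the CYP2E1 fraction fm. After the interaction, CL_new/CL_old = fm × 0.27 + (1 − fm).
AUC ratio = 1 / (new CL fraction), so new CL fraction = 1 / 1.27 = 0.7874.
fm × 0.27 + 1 − fm = 0.7874  ⇒  fm × (0.27 − 1) = −0.2126  ⇒  fm = 0.29.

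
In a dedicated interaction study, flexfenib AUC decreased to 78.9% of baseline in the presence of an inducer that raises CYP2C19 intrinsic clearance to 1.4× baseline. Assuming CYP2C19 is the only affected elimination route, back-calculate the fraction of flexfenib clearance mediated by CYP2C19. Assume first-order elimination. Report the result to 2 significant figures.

Write x for the fraction cleared via CYP2C19. The observed AUC change means clearance rose to 1/0.789 = 1.267 of baseline.
Setting x·1.4 + (1 − x) = 1.267 and solving: x = (1.267 − 1)/(1.4 − 1) = 0.67.

0.67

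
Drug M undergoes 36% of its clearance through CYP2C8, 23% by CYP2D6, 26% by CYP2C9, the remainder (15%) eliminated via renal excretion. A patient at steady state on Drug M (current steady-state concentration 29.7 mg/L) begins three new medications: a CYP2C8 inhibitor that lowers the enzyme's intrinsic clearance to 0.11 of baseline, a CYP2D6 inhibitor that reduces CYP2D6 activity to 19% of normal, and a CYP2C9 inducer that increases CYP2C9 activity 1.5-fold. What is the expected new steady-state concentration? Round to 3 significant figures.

CYP2C8: 0.36 × 0.11 = 0.0396
CYP2D6: 0.23 × 0.19 = 0.0437
CYP2C9: 0.26 × 1.5 = 0.39
Other: 0.15 (unchanged)
Relative clearance = 0.0396 + 0.0437 + 0.39 + 0.15 = 0.6233.
Dividing the baseline by the relative clearance: 29.7 / 0.6233 = 47.6 mg/L.

47.6 mg/L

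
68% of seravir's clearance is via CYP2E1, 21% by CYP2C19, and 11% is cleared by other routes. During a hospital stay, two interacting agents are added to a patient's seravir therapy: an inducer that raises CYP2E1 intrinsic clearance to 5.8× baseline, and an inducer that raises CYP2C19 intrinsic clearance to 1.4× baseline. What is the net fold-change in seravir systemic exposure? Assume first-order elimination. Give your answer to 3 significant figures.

0.230

The CYP2E1 pathway (68% of clearance) is boosted to 5.8× activity: 0.68 × 5.8 = 3.944.
The CYP2C19 pathway (21% of clearance) rises to 1.4× activity: 0.21 × 1.4 = 0.294.
Non-CYP routes (11%) are unchanged.
CL_new/CL_old = 3.944 + 0.294 + 0.11 = 4.348.
Net systemic exposure ratio = 1 / 4.348 = 0.230.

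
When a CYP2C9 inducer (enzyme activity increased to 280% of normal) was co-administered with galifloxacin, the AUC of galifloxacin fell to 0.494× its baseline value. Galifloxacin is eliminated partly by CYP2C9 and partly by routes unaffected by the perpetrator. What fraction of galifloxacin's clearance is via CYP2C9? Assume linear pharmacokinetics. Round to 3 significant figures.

0.569

Let fm be the CYP2C9 fraction. New clearance relative to baseline = fm × 2.8 + (1 − fm).
AUC ratio = 1 / (new CL fraction), so new CL fraction = 1 / 0.494 = 2.024.
fm × 2.8 + 1 − fm = 2.024  ⇒  fm × (2.8 − 1) = 1.024  ⇒  fm = 0.569.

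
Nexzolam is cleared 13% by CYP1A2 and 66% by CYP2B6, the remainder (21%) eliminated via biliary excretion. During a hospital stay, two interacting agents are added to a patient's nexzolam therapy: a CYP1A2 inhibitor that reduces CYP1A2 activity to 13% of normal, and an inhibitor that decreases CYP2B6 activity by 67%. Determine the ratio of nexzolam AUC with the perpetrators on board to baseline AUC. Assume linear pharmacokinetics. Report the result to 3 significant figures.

CYP1A2: 0.13 × 0.13 = 0.0169
CYP2B6: 0.66 × 0.33 = 0.2178
Other: 0.21 (unchanged)
CL_new/CL_old = 0.0169 + 0.2178 + 0.21 = 0.4447.
Because AUC varies inversely with clearance, the combined effect is 1 / 0.4447 = 2.25.

2.25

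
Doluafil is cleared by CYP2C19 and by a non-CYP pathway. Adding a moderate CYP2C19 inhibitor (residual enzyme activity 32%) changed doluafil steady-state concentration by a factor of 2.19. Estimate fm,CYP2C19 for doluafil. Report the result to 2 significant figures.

0.80

CL'/CL = 1 / 2.19 = 0.4566
0.32·fm + (1 − fm) = 0.4566
fm = (0.4566 − 1) / (0.32 − 1) = 0.80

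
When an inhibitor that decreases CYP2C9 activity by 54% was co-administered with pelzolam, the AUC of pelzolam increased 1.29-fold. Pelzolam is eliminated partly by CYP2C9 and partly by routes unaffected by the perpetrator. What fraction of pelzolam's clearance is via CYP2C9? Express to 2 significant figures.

0.42

Write x for the fraction cleared via CYP2C9. The observed AUC change means clearance fell to 1/1.29 = 0.7752 of baseline.
Only the CYP2C9 route changed, so 0.7752 = x·0.46 + (1 − x), giving x = 0.42.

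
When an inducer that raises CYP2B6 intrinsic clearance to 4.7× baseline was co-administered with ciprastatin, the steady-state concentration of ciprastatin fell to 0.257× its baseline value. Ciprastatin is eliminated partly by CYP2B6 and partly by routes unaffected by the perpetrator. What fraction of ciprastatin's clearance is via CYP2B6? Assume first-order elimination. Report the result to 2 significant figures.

0.78

CL'/CL = 1 / 0.257 = 3.891
4.7·fm + (1 − fm) = 3.891
fm = (3.891 − 1) / (4.7 − 1) = 0.78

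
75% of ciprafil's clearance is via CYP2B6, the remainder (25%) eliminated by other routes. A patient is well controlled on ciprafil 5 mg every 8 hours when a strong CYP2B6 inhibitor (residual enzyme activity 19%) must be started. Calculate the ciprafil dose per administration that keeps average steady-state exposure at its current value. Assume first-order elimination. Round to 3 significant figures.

The CYP2B6 pathway (75% of clearance) drops to 0.19× activity: 0.75 × 0.19 = 0.1425.
The remaining 25% of clearance is unaffected.
Relative clearance = 0.1425 + 0.25 = 0.3925.
Exposure is unchanged when dose changes in proportion to clearance. New dose = 5 mg × 0.3925 = 1.96 mg.

1.96 mg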